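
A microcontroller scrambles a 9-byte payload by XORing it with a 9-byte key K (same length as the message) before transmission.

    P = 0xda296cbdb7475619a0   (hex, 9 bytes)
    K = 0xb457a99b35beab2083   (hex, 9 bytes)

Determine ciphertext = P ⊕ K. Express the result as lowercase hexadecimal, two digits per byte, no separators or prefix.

6e7ec52682f9fd3923

da xor b4 = 6e
29 xor 57 = 7e
6c xor a9 = c5
bd xor 9b = 26
b7 xor 35 = 82
47 xor be = f9
56 xor ab = fd
19 xor 20 = 39
a0 xor 83 = 23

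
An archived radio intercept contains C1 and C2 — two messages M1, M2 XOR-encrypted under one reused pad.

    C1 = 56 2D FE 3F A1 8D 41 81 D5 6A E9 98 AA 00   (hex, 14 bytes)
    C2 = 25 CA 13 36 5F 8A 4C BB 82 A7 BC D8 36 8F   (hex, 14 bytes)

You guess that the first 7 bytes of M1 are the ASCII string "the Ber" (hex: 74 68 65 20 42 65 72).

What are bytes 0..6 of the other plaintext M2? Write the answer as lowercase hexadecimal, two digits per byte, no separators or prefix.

078f8829bc627f

First, C1 ⊕ C2 = (M1 ⊕ K) ⊕ (M2 ⊕ K) = M1 ⊕ M2, so the key drops out. Then M2 = (M1 ⊕ M2) ⊕ M1 over the first 7 bytes.
byte 0: (56 XOR 25) XOR 74 = 73 XOR 74 = 07
byte 1: (2d XOR ca) XOR 68 = e7 XOR 68 = 8f
byte 2: (fe XOR 13) XOR 65 = ed XOR 65 = 88
byte 3: (3f XOR 36) XOR 20 = 09 XOR 20 = 29
byte 4: (a1 XOR 5f) XOR 42 = fe XOR 42 = bc
byte 5: (8d XOR 8a) XOR 65 = 07 XOR 65 = 62
byte 6: (41 XOR 4c) XOR 72 = 0d XOR 72 = 7f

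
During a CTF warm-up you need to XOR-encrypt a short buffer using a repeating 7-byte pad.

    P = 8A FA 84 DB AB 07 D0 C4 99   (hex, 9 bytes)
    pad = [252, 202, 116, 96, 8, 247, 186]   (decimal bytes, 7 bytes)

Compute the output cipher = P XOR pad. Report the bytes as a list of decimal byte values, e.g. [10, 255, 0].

The 7-byte key repeats, so the effective keystream is fc ca 74 60 08 f7 ba fc ca.
byte 0: 8a ^ fc = 76
byte 1: fa ^ ca = 30
byte 2: 84 ^ 74 = f0
byte 3: db ^ 60 = bb
byte 4: ab ^ 08 = a3
byte 5: 07 ^ f7 = f0
byte 6: d0 ^ ba = 6a
byte 7: c4 ^ fc = 38
byte 8: 99 ^ ca = 53

[118, 48, 240, 187, 163, 240, 106, 56, 83]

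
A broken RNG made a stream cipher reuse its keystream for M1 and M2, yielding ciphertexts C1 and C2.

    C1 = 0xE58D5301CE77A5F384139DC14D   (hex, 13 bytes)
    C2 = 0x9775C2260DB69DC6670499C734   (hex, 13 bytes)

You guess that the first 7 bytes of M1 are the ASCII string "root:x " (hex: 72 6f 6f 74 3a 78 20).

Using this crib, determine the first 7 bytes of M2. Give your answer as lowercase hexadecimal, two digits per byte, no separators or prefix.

0097fe53f9b918

First, C1 ⊕ C2 = (M1 ⊕ K) ⊕ (M2 ⊕ K) = M1 ⊕ M2, so the key drops out. Then M2 = (M1 ⊕ M2) ⊕ M1 over the first 7 bytes.
byte 0: (e5 ^ 97) ^ 72 = 72 ^ 72 = 00
byte 1: (8d ^ 75) ^ 6f = f8 ^ 6f = 97
byte 2: (53 ^ c2) ^ 6f = 91 ^ 6f = fe
byte 3: (01 ^ 26) ^ 74 = 27 ^ 74 = 53
byte 4: (ce ^ 0d) ^ 3a = c3 ^ 3a = f9
byte 5: (77 ^ b6) ^ 78 = c1 ^ 78 = b9
byte 6: (a5 ^ 9d) ^ 20 = 38 ^ 20 = 18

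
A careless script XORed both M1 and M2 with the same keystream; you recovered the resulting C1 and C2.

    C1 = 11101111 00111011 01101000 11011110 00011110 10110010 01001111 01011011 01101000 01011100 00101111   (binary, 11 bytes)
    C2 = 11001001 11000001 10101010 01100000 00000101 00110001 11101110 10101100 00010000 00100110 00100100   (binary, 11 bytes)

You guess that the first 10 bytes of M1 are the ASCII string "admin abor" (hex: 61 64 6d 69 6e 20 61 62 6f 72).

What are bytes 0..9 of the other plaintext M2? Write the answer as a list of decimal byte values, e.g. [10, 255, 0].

First, C1 ⊕ C2 = (M1 ⊕ K) ⊕ (M2 ⊕ K) = M1 ⊕ M2, so the key drops out. Then M2 = (M1 ⊕ M2) ⊕ M1 over the first 10 bytes.
byte 0: (ef ⊕ c9) ⊕ 61 = 26 ⊕ 61 = 47
byte 1: (3b ⊕ c1) ⊕ 64 = fa ⊕ 64 = 9e
byte 2: (68 ⊕ aa) ⊕ 6d = c2 ⊕ 6d = af
byte 3: (de ⊕ 60) ⊕ 69 = be ⊕ 69 = d7
byte 4: (1e ⊕ 05) ⊕ 6e = 1b ⊕ 6e = 75
byte 5: (b2 ⊕ 31) ⊕ 20 = 83 ⊕ 20 = a3
byte 6: (4f ⊕ ee) ⊕ 61 = a1 ⊕ 61 = c0
byte 7: (5b ⊕ ac) ⊕ 62 = f7 ⊕ 62 = 95
byte 8: (68 ⊕ 10) ⊕ 6f = 78 ⊕ 6f = 17
byte 9: (5c ⊕ 26) ⊕ 72 = 7a ⊕ 72 = 08

[71, 158, 175, 215, 117, 163, 192, 149, 23, 8]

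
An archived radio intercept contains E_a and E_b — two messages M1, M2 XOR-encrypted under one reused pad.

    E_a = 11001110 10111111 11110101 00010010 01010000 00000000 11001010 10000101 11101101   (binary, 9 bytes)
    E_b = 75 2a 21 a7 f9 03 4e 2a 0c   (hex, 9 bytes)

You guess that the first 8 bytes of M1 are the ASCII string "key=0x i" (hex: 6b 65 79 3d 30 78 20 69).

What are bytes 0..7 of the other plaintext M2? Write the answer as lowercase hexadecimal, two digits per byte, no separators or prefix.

First, E_a ⊕ E_b = (M1 ⊕ K) ⊕ (M2 ⊕ K) = M1 ⊕ M2, so the key drops out. Then M2 = (M1 ⊕ M2) ⊕ M1 over the first 8 bytes.
byte 0: (ce ^ 75) ^ 6b = bb ^ 6b = d0
byte 1: (bf ^ 2a) ^ 65 = 95 ^ 65 = f0
byte 2: (f5 ^ 21) ^ 79 = d4 ^ 79 = ad
byte 3: (12 ^ a7) ^ 3d = b5 ^ 3d = 88
byte 4: (50 ^ f9) ^ 30 = a9 ^ 30 = 99
byte 5: (00 ^ 03) ^ 78 = 03 ^ 78 = 7b
byte 6: (ca ^ 4e) ^ 20 = 84 ^ 20 = a4
byte 7: (85 ^ 2a) ^ 69 = af ^ 69 = c6

d0f0ad88997ba4c6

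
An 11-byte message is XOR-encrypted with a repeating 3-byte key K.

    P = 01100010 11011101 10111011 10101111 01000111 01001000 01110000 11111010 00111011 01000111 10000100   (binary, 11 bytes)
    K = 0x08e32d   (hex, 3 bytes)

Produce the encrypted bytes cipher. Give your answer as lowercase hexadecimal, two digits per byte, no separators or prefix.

The 3-byte key repeats, so the effective keystream is 08 e3 2d 08 e3 2d 08 e3 2d 08 e3.
byte 0: 62 XOR 08 = 6a
byte 1: dd XOR e3 = 3e
byte 2: bb XOR 2d = 96
byte 3: af XOR 08 = a7
byte 4: 47 XOR e3 = a4
byte 5: 48 XOR 2d = 65
byte 6: 70 XOR 08 = 78
byte 7: fa XOR e3 = 19
byte 8: 3b XOR 2d = 16
byte 9: 47 XOR 08 = 4f
byte 10: 84 XOR e3 = 67

6a3e96a7a4657819164f67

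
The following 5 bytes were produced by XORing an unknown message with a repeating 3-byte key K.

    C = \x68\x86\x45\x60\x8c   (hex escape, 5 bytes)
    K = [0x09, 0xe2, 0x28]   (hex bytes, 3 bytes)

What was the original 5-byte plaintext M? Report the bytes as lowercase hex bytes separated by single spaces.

The 3-byte key repeats, so the effective keystream is 09 e2 28 09 e2.
byte 0: 01101000 XOR 00001001 = 01100001
byte 1: 10000110 XOR 11100010 = 01100100
byte 2: 01000101 XOR 00101000 = 01101101
byte 3: 01100000 XOR 00001001 = 01101001
byte 4: 10001100 XOR 11100010 = 01101110

61 64 6d 69 6e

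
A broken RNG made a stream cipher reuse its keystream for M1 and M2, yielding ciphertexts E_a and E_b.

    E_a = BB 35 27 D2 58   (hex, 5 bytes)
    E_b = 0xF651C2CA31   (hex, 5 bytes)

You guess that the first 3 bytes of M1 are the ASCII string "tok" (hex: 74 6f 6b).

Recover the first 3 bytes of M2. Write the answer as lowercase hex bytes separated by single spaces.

First, E_a ⊕ E_b = (M1 ⊕ K) ⊕ (M2 ⊕ K) = M1 ⊕ M2, so the key drops out. Then M2 = (M1 ⊕ M2) ⊕ M1 over the first 3 bytes.
byte 0: (bb xor f6) xor 74 = 4d xor 74 = 39
byte 1: (35 xor 51) xor 6f = 64 xor 6f = 0b
byte 2: (27 xor c2) xor 6b = e5 xor 6b = 8e

39 0b 8e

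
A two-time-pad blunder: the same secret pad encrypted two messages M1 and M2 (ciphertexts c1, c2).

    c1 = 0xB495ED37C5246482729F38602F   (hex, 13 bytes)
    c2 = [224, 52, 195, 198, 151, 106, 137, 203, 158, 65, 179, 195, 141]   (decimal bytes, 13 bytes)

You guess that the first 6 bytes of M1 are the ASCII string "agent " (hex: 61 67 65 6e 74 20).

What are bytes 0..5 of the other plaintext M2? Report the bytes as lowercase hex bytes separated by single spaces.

First, c1 ⊕ c2 = (M1 ⊕ K) ⊕ (M2 ⊕ K) = M1 ⊕ M2, so the key drops out. Then M2 = (M1 ⊕ M2) ⊕ M1 over the first 6 bytes.
byte 0: (b4 ⊕ e0) ⊕ 61 = 54 ⊕ 61 = 35
byte 1: (95 ⊕ 34) ⊕ 67 = a1 ⊕ 67 = c6
byte 2: (ed ⊕ c3) ⊕ 65 = 2e ⊕ 65 = 4b
byte 3: (37 ⊕ c6) ⊕ 6e = f1 ⊕ 6e = 9f
byte 4: (c5 ⊕ 97) ⊕ 74 = 52 ⊕ 74 = 26
byte 5: (24 ⊕ 6a) ⊕ 20 = 4e ⊕ 20 = 6e

35 c6 4b 9f 26 6e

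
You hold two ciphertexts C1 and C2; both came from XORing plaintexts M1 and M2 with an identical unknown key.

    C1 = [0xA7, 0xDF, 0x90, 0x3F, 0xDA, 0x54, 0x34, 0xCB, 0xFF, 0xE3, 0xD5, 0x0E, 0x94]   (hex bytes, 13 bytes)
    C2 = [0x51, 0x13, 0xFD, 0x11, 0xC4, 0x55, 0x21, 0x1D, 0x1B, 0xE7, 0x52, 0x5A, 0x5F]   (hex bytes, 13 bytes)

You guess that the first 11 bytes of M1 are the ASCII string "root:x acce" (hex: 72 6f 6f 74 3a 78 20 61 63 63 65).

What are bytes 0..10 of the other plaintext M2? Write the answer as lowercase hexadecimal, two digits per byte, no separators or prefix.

First, C1 ⊕ C2 = (M1 ⊕ K) ⊕ (M2 ⊕ K) = M1 ⊕ M2, so the key drops out. Then M2 = (M1 ⊕ M2) ⊕ M1 over the first 11 bytes.
byte 0: (a7 ⊕ 51) ⊕ 72 = f6 ⊕ 72 = 84
byte 1: (df ⊕ 13) ⊕ 6f = cc ⊕ 6f = a3
byte 2: (90 ⊕ fd) ⊕ 6f = 6d ⊕ 6f = 02
byte 3: (3f ⊕ 11) ⊕ 74 = 2e ⊕ 74 = 5a
byte 4: (da ⊕ c4) ⊕ 3a = 1e ⊕ 3a = 24
byte 5: (54 ⊕ 55) ⊕ 78 = 01 ⊕ 78 = 79
byte 6: (34 ⊕ 21) ⊕ 20 = 15 ⊕ 20 = 35
byte 7: (cb ⊕ 1d) ⊕ 61 = d6 ⊕ 61 = b7
byte 8: (ff ⊕ 1b) ⊕ 63 = e4 ⊕ 63 = 87
byte 9: (e3 ⊕ e7) ⊕ 63 = 04 ⊕ 63 = 67
byte 10: (d5 ⊕ 52) ⊕ 65 = 87 ⊕ 65 = e2

84a3025a247935b78767e2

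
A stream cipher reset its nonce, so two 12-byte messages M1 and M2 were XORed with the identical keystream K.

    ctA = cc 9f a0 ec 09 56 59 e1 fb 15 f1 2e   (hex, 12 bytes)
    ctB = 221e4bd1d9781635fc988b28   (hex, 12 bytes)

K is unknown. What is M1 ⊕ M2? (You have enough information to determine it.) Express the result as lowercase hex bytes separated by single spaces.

ee 81 eb 3d d0 2e 4f d4 07 8d 7a 06

ctA ⊕ ctB = (M1 ⊕ K) ⊕ (M2 ⊕ K) = M1 ⊕ M2 — the shared key cancels under XOR.
cc ⊕ 22 = ee
9f ⊕ 1e = 81
a0 ⊕ 4b = eb
ec ⊕ d1 = 3d
09 ⊕ d9 = d0
56 ⊕ 78 = 2e
59 ⊕ 16 = 4f
e1 ⊕ 35 = d4
fb ⊕ fc = 07
15 ⊕ 98 = 8d
f1 ⊕ 8b = 7a
2e ⊕ 28 = 06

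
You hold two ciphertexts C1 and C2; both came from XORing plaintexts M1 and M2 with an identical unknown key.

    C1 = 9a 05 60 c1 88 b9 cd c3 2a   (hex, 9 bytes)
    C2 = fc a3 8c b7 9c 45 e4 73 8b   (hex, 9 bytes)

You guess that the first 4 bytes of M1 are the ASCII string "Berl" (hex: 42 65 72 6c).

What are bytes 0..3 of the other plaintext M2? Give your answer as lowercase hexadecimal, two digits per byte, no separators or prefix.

24c39e1a

First, C1 ⊕ C2 = (M1 ⊕ K) ⊕ (M2 ⊕ K) = M1 ⊕ M2, so the key drops out. Then M2 = (M1 ⊕ M2) ⊕ M1 over the first 4 bytes.
byte 0: (9a ⊕ fc) ⊕ 42 = 66 ⊕ 42 = 24
byte 1: (05 ⊕ a3) ⊕ 65 = a6 ⊕ 65 = c3
byte 2: (60 ⊕ 8c) ⊕ 72 = ec ⊕ 72 = 9e
byte 3: (c1 ⊕ b7) ⊕ 6c = 76 ⊕ 6c = 1a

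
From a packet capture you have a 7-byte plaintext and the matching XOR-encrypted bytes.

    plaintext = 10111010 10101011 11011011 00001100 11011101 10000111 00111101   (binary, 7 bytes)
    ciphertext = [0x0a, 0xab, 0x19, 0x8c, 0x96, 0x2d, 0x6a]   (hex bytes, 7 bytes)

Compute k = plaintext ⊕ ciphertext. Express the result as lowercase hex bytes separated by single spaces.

Since ciphertext = plaintext ⊕ k, XORing both sides with plaintext gives k = plaintext ⊕ ciphertext.
ba XOR 0a = b0
ab XOR ab = 00
db XOR 19 = c2
0c XOR 8c = 80
dd XOR 96 = 4b
87 XOR 2d = aa
3d XOR 6a = 57

b0 00 c2 80 4b aa 57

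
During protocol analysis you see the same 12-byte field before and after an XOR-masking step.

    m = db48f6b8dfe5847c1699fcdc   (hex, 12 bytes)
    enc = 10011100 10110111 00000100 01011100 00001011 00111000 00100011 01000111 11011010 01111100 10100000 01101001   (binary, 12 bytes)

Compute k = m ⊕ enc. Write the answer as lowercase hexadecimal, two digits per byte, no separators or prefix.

Since enc = m ⊕ k, XORing both sides with m gives k = m ⊕ enc.
byte 0: db ^ 9c = 47
byte 1: 48 ^ b7 = ff
byte 2: f6 ^ 04 = f2
byte 3: b8 ^ 5c = e4
byte 4: df ^ 0b = d4
byte 5: e5 ^ 38 = dd
byte 6: 84 ^ 23 = a7
byte 7: 7c ^ 47 = 3b
byte 8: 16 ^ da = cc
byte 9: 99 ^ 7c = e5
byte 10: fc ^ a0 = 5c
byte 11: dc ^ 69 = b5

47fff2e4d4dda73bcce55cb5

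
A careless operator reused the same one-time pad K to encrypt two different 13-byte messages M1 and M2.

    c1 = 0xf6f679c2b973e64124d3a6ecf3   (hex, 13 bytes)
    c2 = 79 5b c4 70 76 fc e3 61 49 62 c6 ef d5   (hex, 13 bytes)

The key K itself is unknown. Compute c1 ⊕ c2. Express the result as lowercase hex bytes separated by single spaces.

c1 ⊕ c2 = (M1 ⊕ K) ⊕ (M2 ⊕ K) = M1 ⊕ M2 — the shared key cancels under XOR.
11110110 XOR 01111001 = 10001111
11110110 XOR 01011011 = 10101101
01111001 XOR 11000100 = 10111101
11000010 XOR 01110000 = 10110010
10111001 XOR 01110110 = 11001111
01110011 XOR 11111100 = 10001111
11100110 XOR 11100011 = 00000101
01000001 XOR 01100001 = 00100000
00100100 XOR 01001001 = 01101101
11010011 XOR 01100010 = 10110001
10100110 XOR 11000110 = 01100000
11101100 XOR 11101111 = 00000011
11110011 XOR 11010101 = 00100110

8f ad bd b2 cf 8f 05 20 6d b1 60 03 26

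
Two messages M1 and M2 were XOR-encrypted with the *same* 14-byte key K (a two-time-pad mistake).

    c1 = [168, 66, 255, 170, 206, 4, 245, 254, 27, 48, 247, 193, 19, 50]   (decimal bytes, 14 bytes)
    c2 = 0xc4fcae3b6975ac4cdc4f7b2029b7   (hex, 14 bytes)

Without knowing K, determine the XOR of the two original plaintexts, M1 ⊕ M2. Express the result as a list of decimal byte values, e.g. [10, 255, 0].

c1 ⊕ c2 = (M1 ⊕ K) ⊕ (M2 ⊕ K) = M1 ⊕ M2 — the shared key cancels under XOR.
10101000 XOR 11000100 = 01101100
01000010 XOR 11111100 = 10111110
11111111 XOR 10101110 = 01010001
10101010 XOR 00111011 = 10010001
11001110 XOR 01101001 = 10100111
00000100 XOR 01110101 = 01110001
11110101 XOR 10101100 = 01011001
11111110 XOR 01001100 = 10110010
00011011 XOR 11011100 = 11000111
00110000 XOR 01001111 = 01111111
11110111 XOR 01111011 = 10001100
11000001 XOR 00100000 = 11100001
00010011 XOR 00101001 = 00111010
00110010 XOR 10110111 = 10000101

[108, 190, 81, 145, 167, 113, 89, 178, 199, 127, 140, 225, 58, 133]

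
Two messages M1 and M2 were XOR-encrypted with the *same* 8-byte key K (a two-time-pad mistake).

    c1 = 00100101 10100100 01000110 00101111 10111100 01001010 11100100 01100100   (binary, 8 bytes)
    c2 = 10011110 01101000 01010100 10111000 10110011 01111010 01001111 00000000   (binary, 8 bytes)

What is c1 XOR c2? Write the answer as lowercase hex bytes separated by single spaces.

c1 ⊕ c2 = (M1 ⊕ K) ⊕ (M2 ⊕ K) = M1 ⊕ M2 — the shared key cancels under XOR.
25 XOR 9e = bb
a4 XOR 68 = cc
46 XOR 54 = 12
2f XOR b8 = 97
bc XOR b3 = 0f
4a XOR 7a = 30
e4 XOR 4f = ab
64 XOR 00 = 64

bb cc 12 97 0f 30 ab 64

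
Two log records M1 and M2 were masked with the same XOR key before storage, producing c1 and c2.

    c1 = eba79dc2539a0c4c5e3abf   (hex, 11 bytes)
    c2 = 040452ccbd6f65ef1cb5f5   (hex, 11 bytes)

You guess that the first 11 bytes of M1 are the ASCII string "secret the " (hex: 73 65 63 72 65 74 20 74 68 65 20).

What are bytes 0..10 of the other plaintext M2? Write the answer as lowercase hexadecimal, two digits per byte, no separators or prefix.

9cc6ac7c8b8149d72aea6a

First, c1 ⊕ c2 = (M1 ⊕ K) ⊕ (M2 ⊕ K) = M1 ⊕ M2, so the key drops out. Then M2 = (M1 ⊕ M2) ⊕ M1 over the first 11 bytes.
byte 0: (eb ⊕ 04) ⊕ 73 = ef ⊕ 73 = 9c
byte 1: (a7 ⊕ 04) ⊕ 65 = a3 ⊕ 65 = c6
byte 2: (9d ⊕ 52) ⊕ 63 = cf ⊕ 63 = ac
byte 3: (c2 ⊕ cc) ⊕ 72 = 0e ⊕ 72 = 7c
byte 4: (53 ⊕ bd) ⊕ 65 = ee ⊕ 65 = 8b
byte 5: (9a ⊕ 6f) ⊕ 74 = f5 ⊕ 74 = 81
byte 6: (0c ⊕ 65) ⊕ 20 = 69 ⊕ 20 = 49
byte 7: (4c ⊕ ef) ⊕ 74 = a3 ⊕ 74 = d7
byte 8: (5e ⊕ 1c) ⊕ 68 = 42 ⊕ 68 = 2a
byte 9: (3a ⊕ b5) ⊕ 65 = 8f ⊕ 65 = ea
byte 10: (bf ⊕ f5) ⊕ 20 = 4a ⊕ 20 = 6a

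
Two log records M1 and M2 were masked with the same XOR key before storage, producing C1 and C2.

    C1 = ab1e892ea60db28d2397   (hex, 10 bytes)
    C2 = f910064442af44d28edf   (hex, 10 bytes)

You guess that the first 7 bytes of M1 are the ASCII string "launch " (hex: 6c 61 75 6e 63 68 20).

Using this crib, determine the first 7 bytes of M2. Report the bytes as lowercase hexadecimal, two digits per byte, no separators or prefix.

First, C1 ⊕ C2 = (M1 ⊕ K) ⊕ (M2 ⊕ K) = M1 ⊕ M2, so the key drops out. Then M2 = (M1 ⊕ M2) ⊕ M1 over the first 7 bytes.
byte 0: (ab xor f9) xor 6c = 52 xor 6c = 3e
byte 1: (1e xor 10) xor 61 = 0e xor 61 = 6f
byte 2: (89 xor 06) xor 75 = 8f xor 75 = fa
byte 3: (2e xor 44) xor 6e = 6a xor 6e = 04
byte 4: (a6 xor 42) xor 63 = e4 xor 63 = 87
byte 5: (0d xor af) xor 68 = a2 xor 68 = ca
byte 6: (b2 xor 44) xor 20 = f6 xor 20 = d6

3e6ffa0487cad6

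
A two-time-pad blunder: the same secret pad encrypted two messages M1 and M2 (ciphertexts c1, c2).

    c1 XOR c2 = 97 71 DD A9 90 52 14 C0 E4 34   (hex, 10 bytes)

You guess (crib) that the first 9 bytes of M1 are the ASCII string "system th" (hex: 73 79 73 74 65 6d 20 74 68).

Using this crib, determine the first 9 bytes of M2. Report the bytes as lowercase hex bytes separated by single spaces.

Since c1 ⊕ c2 = M1 ⊕ M2, XORing with the guessed M1 bytes yields the corresponding M2 bytes: M2 = (c1 ⊕ c2) ⊕ M1.
97 XOR 73 = e4
71 XOR 79 = 08
dd XOR 73 = ae
a9 XOR 74 = dd
90 XOR 65 = f5
52 XOR 6d = 3f
14 XOR 20 = 34
c0 XOR 74 = b4
e4 XOR 68 = 8c

e4 08 ae dd f5 3f 34 b4 8c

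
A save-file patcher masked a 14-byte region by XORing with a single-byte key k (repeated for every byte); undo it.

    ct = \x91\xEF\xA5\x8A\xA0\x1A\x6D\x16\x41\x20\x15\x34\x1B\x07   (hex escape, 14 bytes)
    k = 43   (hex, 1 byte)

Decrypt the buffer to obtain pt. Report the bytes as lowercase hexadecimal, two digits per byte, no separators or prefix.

The 1-byte key repeats, so the effective keystream is 43 43 43 43 43 43 43 43 43 43 43 43 43 43.
byte 0: 91 xor 43 = d2
byte 1: ef xor 43 = ac
byte 2: a5 xor 43 = e6
byte 3: 8a xor 43 = c9
byte 4: a0 xor 43 = e3
byte 5: 1a xor 43 = 59
byte 6: 6d xor 43 = 2e
byte 7: 16 xor 43 = 55
byte 8: 41 xor 43 = 02
byte 9: 20 xor 43 = 63
byte 10: 15 xor 43 = 56
byte 11: 34 xor 43 = 77
byte 12: 1b xor 43 = 58
byte 13: 07 xor 43 = 44

d2ace6c9e3592e55026356775844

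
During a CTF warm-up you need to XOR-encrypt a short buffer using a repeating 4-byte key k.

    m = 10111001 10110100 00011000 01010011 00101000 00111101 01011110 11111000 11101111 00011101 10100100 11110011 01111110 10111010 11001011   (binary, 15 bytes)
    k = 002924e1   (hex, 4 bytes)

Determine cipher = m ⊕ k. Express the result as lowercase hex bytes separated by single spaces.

The 4-byte key repeats, so the effective keystream is 00 29 24 e1 00 29 24 e1 00 29 24 e1 00 29 24.
byte 0: b9 XOR 00 = b9
byte 1: b4 XOR 29 = 9d
byte 2: 18 XOR 24 = 3c
byte 3: 53 XOR e1 = b2
byte 4: 28 XOR 00 = 28
byte 5: 3d XOR 29 = 14
byte 6: 5e XOR 24 = 7a
byte 7: f8 XOR e1 = 19
byte 8: ef XOR 00 = ef
byte 9: 1d XOR 29 = 34
byte 10: a4 XOR 24 = 80
byte 11: f3 XOR e1 = 12
byte 12: 7e XOR 00 = 7e
byte 13: ba XOR 29 = 93
byte 14: cb XOR 24 = ef

b9 9d 3c b2 28 14 7a 19 ef 34 80 12 7e 93 ef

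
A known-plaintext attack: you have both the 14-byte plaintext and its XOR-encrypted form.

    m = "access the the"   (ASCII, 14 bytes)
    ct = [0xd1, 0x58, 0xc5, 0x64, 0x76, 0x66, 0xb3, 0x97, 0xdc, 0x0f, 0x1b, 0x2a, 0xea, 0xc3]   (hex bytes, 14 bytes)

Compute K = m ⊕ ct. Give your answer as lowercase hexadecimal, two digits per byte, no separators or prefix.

Since ct = m ⊕ K, XORing both sides with m gives K = m ⊕ ct.
 97 xor 209 = 176
 99 xor  88 =  59
 99 xor 197 = 166
101 xor 100 =   1
115 xor 118 =   5
115 xor 102 =  21
 32 xor 179 = 147
116 xor 151 = 227
104 xor 220 = 180
101 xor  15 = 106
 32 xor  27 =  59
116 xor  42 =  94
104 xor 234 = 130
101 xor 195 = 166

b03ba601051593e3b46a3b5e82a6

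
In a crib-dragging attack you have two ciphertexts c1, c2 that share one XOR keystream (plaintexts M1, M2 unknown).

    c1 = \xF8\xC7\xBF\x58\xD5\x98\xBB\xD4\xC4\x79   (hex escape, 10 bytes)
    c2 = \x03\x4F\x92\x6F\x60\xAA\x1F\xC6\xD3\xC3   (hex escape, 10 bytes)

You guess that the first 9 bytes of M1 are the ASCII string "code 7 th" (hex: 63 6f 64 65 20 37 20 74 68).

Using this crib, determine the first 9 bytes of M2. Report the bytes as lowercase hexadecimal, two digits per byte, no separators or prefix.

98e74952950584667f

First, c1 ⊕ c2 = (M1 ⊕ K) ⊕ (M2 ⊕ K) = M1 ⊕ M2, so the key drops out. Then M2 = (M1 ⊕ M2) ⊕ M1 over the first 9 bytes.
byte 0: (f8 ⊕ 03) ⊕ 63 = fb ⊕ 63 = 98
byte 1: (c7 ⊕ 4f) ⊕ 6f = 88 ⊕ 6f = e7
byte 2: (bf ⊕ 92) ⊕ 64 = 2d ⊕ 64 = 49
byte 3: (58 ⊕ 6f) ⊕ 65 = 37 ⊕ 65 = 52
byte 4: (d5 ⊕ 60) ⊕ 20 = b5 ⊕ 20 = 95
byte 5: (98 ⊕ aa) ⊕ 37 = 32 ⊕ 37 = 05
byte 6: (bb ⊕ 1f) ⊕ 20 = a4 ⊕ 20 = 84
byte 7: (d4 ⊕ c6) ⊕ 74 = 12 ⊕ 74 = 66
byte 8: (c4 ⊕ d3) ⊕ 68 = 17 ⊕ 68 = 7f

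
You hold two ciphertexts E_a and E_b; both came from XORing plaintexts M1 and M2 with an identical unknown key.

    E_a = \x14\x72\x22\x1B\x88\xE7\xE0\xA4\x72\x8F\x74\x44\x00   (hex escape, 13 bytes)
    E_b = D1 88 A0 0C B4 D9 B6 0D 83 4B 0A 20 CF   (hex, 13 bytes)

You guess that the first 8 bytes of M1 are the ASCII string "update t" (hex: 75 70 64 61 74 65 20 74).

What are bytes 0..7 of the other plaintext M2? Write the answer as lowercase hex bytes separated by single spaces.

b0 8a e6 76 48 5b 76 dd

First, E_a ⊕ E_b = (M1 ⊕ K) ⊕ (M2 ⊕ K) = M1 ⊕ M2, so the key drops out. Then M2 = (M1 ⊕ M2) ⊕ M1 over the first 8 bytes.
byte 0: (14 ⊕ d1) ⊕ 75 = c5 ⊕ 75 = b0
byte 1: (72 ⊕ 88) ⊕ 70 = fa ⊕ 70 = 8a
byte 2: (22 ⊕ a0) ⊕ 64 = 82 ⊕ 64 = e6
byte 3: (1b ⊕ 0c) ⊕ 61 = 17 ⊕ 61 = 76
byte 4: (88 ⊕ b4) ⊕ 74 = 3c ⊕ 74 = 48
byte 5: (e7 ⊕ d9) ⊕ 65 = 3e ⊕ 65 = 5b
byte 6: (e0 ⊕ b6) ⊕ 20 = 56 ⊕ 20 = 76
byte 7: (a4 ⊕ 0d) ⊕ 74 = a9 ⊕ 74 = dd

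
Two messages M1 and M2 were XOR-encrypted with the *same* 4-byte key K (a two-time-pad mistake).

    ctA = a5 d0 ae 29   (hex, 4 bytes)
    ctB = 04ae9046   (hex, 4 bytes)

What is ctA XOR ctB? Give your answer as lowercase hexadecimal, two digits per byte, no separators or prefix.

ctA ⊕ ctB = (M1 ⊕ K) ⊕ (M2 ⊕ K) = M1 ⊕ M2 — the shared key cancels under XOR.
byte 0: a5 ^ 04 = a1
byte 1: d0 ^ ae = 7e
byte 2: ae ^ 90 = 3e
byte 3: 29 ^ 46 = 6f

a17e3e6f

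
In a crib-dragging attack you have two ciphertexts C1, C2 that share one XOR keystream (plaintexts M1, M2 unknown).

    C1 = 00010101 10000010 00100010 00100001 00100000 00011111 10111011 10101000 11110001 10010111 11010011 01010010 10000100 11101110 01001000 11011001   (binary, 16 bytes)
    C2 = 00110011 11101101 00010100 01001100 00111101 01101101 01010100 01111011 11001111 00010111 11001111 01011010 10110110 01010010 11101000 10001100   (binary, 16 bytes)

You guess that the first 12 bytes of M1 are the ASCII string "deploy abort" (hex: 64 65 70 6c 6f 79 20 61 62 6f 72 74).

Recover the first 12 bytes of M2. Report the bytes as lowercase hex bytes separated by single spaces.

First, C1 ⊕ C2 = (M1 ⊕ K) ⊕ (M2 ⊕ K) = M1 ⊕ M2, so the key drops out. Then M2 = (M1 ⊕ M2) ⊕ M1 over the first 12 bytes.
byte 0: (15 ^ 33) ^ 64 = 26 ^ 64 = 42
byte 1: (82 ^ ed) ^ 65 = 6f ^ 65 = 0a
byte 2: (22 ^ 14) ^ 70 = 36 ^ 70 = 46
byte 3: (21 ^ 4c) ^ 6c = 6d ^ 6c = 01
byte 4: (20 ^ 3d) ^ 6f = 1d ^ 6f = 72
byte 5: (1f ^ 6d) ^ 79 = 72 ^ 79 = 0b
byte 6: (bb ^ 54) ^ 20 = ef ^ 20 = cf
byte 7: (a8 ^ 7b) ^ 61 = d3 ^ 61 = b2
byte 8: (f1 ^ cf) ^ 62 = 3e ^ 62 = 5c
byte 9: (97 ^ 17) ^ 6f = 80 ^ 6f = ef
byte 10: (d3 ^ cf) ^ 72 = 1c ^ 72 = 6e
byte 11: (52 ^ 5a) ^ 74 = 08 ^ 74 = 7c

42 0a 46 01 72 0b cf b2 5c ef 6e 7c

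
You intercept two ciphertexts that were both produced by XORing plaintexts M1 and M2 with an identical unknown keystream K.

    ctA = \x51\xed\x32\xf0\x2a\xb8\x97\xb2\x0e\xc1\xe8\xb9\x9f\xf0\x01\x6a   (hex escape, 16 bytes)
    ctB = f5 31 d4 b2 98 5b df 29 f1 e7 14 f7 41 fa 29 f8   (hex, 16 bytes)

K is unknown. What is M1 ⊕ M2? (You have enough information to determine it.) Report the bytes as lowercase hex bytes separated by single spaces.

a4 dc e6 42 b2 e3 48 9b ff 26 fc 4e de 0a 28 92

ctA ⊕ ctB = (M1 ⊕ K) ⊕ (M2 ⊕ K) = M1 ⊕ M2 — the shared key cancels under XOR.
51 XOR f5 = a4
ed XOR 31 = dc
32 XOR d4 = e6
f0 XOR b2 = 42
2a XOR 98 = b2
b8 XOR 5b = e3
97 XOR df = 48
b2 XOR 29 = 9b
0e XOR f1 = ff
c1 XOR e7 = 26
e8 XOR 14 = fc
b9 XOR f7 = 4e
9f XOR 41 = de
f0 XOR fa = 0a
01 XOR 29 = 28
6a XOR f8 = 92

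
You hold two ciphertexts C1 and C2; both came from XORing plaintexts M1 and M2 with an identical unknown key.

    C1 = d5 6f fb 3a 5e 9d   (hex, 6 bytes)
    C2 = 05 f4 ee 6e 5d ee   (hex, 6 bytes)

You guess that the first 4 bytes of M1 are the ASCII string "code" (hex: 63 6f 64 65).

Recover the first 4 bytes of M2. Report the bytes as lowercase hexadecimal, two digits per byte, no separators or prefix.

First, C1 ⊕ C2 = (M1 ⊕ K) ⊕ (M2 ⊕ K) = M1 ⊕ M2, so the key drops out. Then M2 = (M1 ⊕ M2) ⊕ M1 over the first 4 bytes.
byte 0: (d5 ^ 05) ^ 63 = d0 ^ 63 = b3
byte 1: (6f ^ f4) ^ 6f = 9b ^ 6f = f4
byte 2: (fb ^ ee) ^ 64 = 15 ^ 64 = 71
byte 3: (3a ^ 6e) ^ 65 = 54 ^ 65 = 31

b3f47131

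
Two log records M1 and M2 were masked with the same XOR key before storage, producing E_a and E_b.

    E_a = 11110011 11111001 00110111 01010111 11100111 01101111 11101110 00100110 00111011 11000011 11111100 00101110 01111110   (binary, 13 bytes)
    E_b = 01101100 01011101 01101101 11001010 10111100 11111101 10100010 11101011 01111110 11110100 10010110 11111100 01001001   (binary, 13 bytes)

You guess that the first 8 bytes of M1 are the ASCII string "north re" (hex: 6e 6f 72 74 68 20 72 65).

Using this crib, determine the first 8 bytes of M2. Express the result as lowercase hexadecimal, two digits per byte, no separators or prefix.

First, E_a ⊕ E_b = (M1 ⊕ K) ⊕ (M2 ⊕ K) = M1 ⊕ M2, so the key drops out. Then M2 = (M1 ⊕ M2) ⊕ M1 over the first 8 bytes.
byte 0: (f3 xor 6c) xor 6e = 9f xor 6e = f1
byte 1: (f9 xor 5d) xor 6f = a4 xor 6f = cb
byte 2: (37 xor 6d) xor 72 = 5a xor 72 = 28
byte 3: (57 xor ca) xor 74 = 9d xor 74 = e9
byte 4: (e7 xor bc) xor 68 = 5b xor 68 = 33
byte 5: (6f xor fd) xor 20 = 92 xor 20 = b2
byte 6: (ee xor a2) xor 72 = 4c xor 72 = 3e
byte 7: (26 xor eb) xor 65 = cd xor 65 = a8

f1cb28e933b23ea8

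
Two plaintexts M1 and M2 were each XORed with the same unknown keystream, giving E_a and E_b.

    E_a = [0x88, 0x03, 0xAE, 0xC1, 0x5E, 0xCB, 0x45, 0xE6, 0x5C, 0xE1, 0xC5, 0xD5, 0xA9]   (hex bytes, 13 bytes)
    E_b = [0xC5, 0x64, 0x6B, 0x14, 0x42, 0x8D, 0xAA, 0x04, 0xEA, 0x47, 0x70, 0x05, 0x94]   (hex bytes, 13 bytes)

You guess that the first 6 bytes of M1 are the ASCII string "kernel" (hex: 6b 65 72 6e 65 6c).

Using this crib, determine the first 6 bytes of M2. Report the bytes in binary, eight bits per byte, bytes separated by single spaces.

First, E_a ⊕ E_b = (M1 ⊕ K) ⊕ (M2 ⊕ K) = M1 ⊕ M2, so the key drops out. Then M2 = (M1 ⊕ M2) ⊕ M1 over the first 6 bytes.
byte 0: (88 ⊕ c5) ⊕ 6b = 4d ⊕ 6b = 26
byte 1: (03 ⊕ 64) ⊕ 65 = 67 ⊕ 65 = 02
byte 2: (ae ⊕ 6b) ⊕ 72 = c5 ⊕ 72 = b7
byte 3: (c1 ⊕ 14) ⊕ 6e = d5 ⊕ 6e = bb
byte 4: (5e ⊕ 42) ⊕ 65 = 1c ⊕ 65 = 79
byte 5: (cb ⊕ 8d) ⊕ 6c = 46 ⊕ 6c = 2a

00100110 00000010 10110111 10111011 01111001 00101010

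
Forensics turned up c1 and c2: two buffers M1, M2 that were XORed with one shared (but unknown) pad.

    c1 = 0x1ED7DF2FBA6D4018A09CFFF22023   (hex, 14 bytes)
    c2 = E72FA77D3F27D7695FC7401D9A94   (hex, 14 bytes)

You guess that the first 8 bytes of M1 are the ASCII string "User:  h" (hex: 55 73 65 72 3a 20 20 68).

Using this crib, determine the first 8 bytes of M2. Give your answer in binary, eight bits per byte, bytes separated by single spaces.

10101100 10001011 00011101 00100000 10111111 01101010 10110111 00011001

First, c1 ⊕ c2 = (M1 ⊕ K) ⊕ (M2 ⊕ K) = M1 ⊕ M2, so the key drops out. Then M2 = (M1 ⊕ M2) ⊕ M1 over the first 8 bytes.
byte 0: (1e XOR e7) XOR 55 = f9 XOR 55 = ac
byte 1: (d7 XOR 2f) XOR 73 = f8 XOR 73 = 8b
byte 2: (df XOR a7) XOR 65 = 78 XOR 65 = 1d
byte 3: (2f XOR 7d) XOR 72 = 52 XOR 72 = 20
byte 4: (ba XOR 3f) XOR 3a = 85 XOR 3a = bf
byte 5: (6d XOR 27) XOR 20 = 4a XOR 20 = 6a
byte 6: (40 XOR d7) XOR 20 = 97 XOR 20 = b7
byte 7: (18 XOR 69) XOR 68 = 71 XOR 68 = 19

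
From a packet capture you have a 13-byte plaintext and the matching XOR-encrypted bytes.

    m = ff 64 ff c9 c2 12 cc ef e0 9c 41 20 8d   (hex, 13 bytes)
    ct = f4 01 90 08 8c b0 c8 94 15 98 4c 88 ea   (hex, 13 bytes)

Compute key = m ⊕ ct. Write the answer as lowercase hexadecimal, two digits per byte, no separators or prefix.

Since ct = m ⊕ key, XORing both sides with m gives key = m ⊕ ct.
ff ⊕ f4 = 0b
64 ⊕ 01 = 65
ff ⊕ 90 = 6f
c9 ⊕ 08 = c1
c2 ⊕ 8c = 4e
12 ⊕ b0 = a2
cc ⊕ c8 = 04
ef ⊕ 94 = 7b
e0 ⊕ 15 = f5
9c ⊕ 98 = 04
41 ⊕ 4c = 0d
20 ⊕ 88 = a8
8d ⊕ ea = 67

0b656fc14ea2047bf5040da867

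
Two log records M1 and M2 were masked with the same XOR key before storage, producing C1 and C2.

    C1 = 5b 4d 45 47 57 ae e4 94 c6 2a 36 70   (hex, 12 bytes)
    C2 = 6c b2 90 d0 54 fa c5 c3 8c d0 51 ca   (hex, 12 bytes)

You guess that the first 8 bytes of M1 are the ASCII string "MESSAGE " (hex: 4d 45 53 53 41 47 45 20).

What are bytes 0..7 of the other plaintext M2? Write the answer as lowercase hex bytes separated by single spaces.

7a ba 86 c4 42 13 64 77

First, C1 ⊕ C2 = (M1 ⊕ K) ⊕ (M2 ⊕ K) = M1 ⊕ M2, so the key drops out. Then M2 = (M1 ⊕ M2) ⊕ M1 over the first 8 bytes.
byte 0: (5b ⊕ 6c) ⊕ 4d = 37 ⊕ 4d = 7a
byte 1: (4d ⊕ b2) ⊕ 45 = ff ⊕ 45 = ba
byte 2: (45 ⊕ 90) ⊕ 53 = d5 ⊕ 53 = 86
byte 3: (47 ⊕ d0) ⊕ 53 = 97 ⊕ 53 = c4
byte 4: (57 ⊕ 54) ⊕ 41 = 03 ⊕ 41 = 42
byte 5: (ae ⊕ fa) ⊕ 47 = 54 ⊕ 47 = 13
byte 6: (e4 ⊕ c5) ⊕ 45 = 21 ⊕ 45 = 64
byte 7: (94 ⊕ c3) ⊕ 20 = 57 ⊕ 20 = 77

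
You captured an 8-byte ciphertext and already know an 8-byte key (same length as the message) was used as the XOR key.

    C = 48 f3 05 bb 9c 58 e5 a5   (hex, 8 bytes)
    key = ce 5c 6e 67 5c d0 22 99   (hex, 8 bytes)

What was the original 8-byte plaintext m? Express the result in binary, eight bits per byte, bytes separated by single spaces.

10000110 10101111 01101011 11011100 11000000 10001000 11000111 00111100

XOR is its own inverse, so applying the key byte-wise gives the result directly.
byte 0:  72 xor 206 = 134
byte 1: 243 xor  92 = 175
byte 2:   5 xor 110 = 107
byte 3: 187 xor 103 = 220
byte 4: 156 xor  92 = 192
byte 5:  88 xor 208 = 136
byte 6: 229 xor  34 = 199
byte 7: 165 xor 153 =  60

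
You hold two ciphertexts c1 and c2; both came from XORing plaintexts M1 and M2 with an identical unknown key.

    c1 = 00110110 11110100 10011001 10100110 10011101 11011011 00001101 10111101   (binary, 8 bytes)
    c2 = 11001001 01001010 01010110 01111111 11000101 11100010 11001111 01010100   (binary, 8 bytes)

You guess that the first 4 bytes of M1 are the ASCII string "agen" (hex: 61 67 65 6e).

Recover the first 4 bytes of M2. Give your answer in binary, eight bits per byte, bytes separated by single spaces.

First, c1 ⊕ c2 = (M1 ⊕ K) ⊕ (M2 ⊕ K) = M1 ⊕ M2, so the key drops out. Then M2 = (M1 ⊕ M2) ⊕ M1 over the first 4 bytes.
byte 0: (36 ^ c9) ^ 61 = ff ^ 61 = 9e
byte 1: (f4 ^ 4a) ^ 67 = be ^ 67 = d9
byte 2: (99 ^ 56) ^ 65 = cf ^ 65 = aa
byte 3: (a6 ^ 7f) ^ 6e = d9 ^ 6e = b7

10011110 11011001 10101010 10110111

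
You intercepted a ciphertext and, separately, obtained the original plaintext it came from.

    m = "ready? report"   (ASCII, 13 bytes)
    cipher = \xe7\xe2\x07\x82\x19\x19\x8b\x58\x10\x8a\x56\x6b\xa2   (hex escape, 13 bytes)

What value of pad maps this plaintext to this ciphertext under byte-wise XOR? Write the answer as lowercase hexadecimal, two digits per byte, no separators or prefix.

958766e66026ab2a75fa3919d6

Since cipher = m ⊕ pad, XORing both sides with m gives pad = m ⊕ cipher.
72 ^ e7 = 95
65 ^ e2 = 87
61 ^ 07 = 66
64 ^ 82 = e6
79 ^ 19 = 60
3f ^ 19 = 26
20 ^ 8b = ab
72 ^ 58 = 2a
65 ^ 10 = 75
70 ^ 8a = fa
6f ^ 56 = 39
72 ^ 6b = 19
74 ^ a2 = d6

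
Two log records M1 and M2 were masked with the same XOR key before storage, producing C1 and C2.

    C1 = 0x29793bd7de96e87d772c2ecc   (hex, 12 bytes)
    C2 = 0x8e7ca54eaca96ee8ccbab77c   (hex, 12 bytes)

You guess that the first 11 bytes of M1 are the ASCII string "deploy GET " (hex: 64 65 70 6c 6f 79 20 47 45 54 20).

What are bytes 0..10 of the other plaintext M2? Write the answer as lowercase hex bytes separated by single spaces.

c3 60 ee f5 1d 46 a6 d2 fe c2 b9

First, C1 ⊕ C2 = (M1 ⊕ K) ⊕ (M2 ⊕ K) = M1 ⊕ M2, so the key drops out. Then M2 = (M1 ⊕ M2) ⊕ M1 over the first 11 bytes.
byte 0: (29 ^ 8e) ^ 64 = a7 ^ 64 = c3
byte 1: (79 ^ 7c) ^ 65 = 05 ^ 65 = 60
byte 2: (3b ^ a5) ^ 70 = 9e ^ 70 = ee
byte 3: (d7 ^ 4e) ^ 6c = 99 ^ 6c = f5
byte 4: (de ^ ac) ^ 6f = 72 ^ 6f = 1d
byte 5: (96 ^ a9) ^ 79 = 3f ^ 79 = 46
byte 6: (e8 ^ 6e) ^ 20 = 86 ^ 20 = a6
byte 7: (7d ^ e8) ^ 47 = 95 ^ 47 = d2
byte 8: (77 ^ cc) ^ 45 = bb ^ 45 = fe
byte 9: (2c ^ ba) ^ 54 = 96 ^ 54 = c2
byte 10: (2e ^ b7) ^ 20 = 99 ^ 20 = b9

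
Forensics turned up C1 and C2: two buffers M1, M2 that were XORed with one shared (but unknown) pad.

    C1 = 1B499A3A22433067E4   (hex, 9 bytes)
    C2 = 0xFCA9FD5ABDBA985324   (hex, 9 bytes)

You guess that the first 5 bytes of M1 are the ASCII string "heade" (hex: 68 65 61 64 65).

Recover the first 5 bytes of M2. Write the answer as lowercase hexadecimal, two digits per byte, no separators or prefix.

8f850604fa

First, C1 ⊕ C2 = (M1 ⊕ K) ⊕ (M2 ⊕ K) = M1 ⊕ M2, so the key drops out. Then M2 = (M1 ⊕ M2) ⊕ M1 over the first 5 bytes.
byte 0: (1b ^ fc) ^ 68 = e7 ^ 68 = 8f
byte 1: (49 ^ a9) ^ 65 = e0 ^ 65 = 85
byte 2: (9a ^ fd) ^ 61 = 67 ^ 61 = 06
byte 3: (3a ^ 5a) ^ 64 = 60 ^ 64 = 04
byte 4: (22 ^ bd) ^ 65 = 9f ^ 65 = fa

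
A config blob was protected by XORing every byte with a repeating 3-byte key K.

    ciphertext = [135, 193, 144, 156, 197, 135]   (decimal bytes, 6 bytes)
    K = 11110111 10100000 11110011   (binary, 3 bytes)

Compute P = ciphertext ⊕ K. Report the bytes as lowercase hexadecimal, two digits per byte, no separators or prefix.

7061636b6574

The 3-byte key repeats, so the effective keystream is f7 a0 f3 f7 a0 f3.
byte 0: 87 xor f7 = 70
byte 1: c1 xor a0 = 61
byte 2: 90 xor f3 = 63
byte 3: 9c xor f7 = 6b
byte 4: c5 xor a0 = 65
byte 5: 87 xor f3 = 74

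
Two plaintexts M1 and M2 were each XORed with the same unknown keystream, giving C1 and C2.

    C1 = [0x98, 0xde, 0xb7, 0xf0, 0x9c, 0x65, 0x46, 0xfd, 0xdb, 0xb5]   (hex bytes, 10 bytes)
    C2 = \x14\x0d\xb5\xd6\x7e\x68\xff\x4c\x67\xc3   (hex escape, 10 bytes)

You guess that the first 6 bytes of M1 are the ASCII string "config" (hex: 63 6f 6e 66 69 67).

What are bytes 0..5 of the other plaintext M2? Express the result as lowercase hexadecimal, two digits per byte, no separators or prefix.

efbc6c408b6a

First, C1 ⊕ C2 = (M1 ⊕ K) ⊕ (M2 ⊕ K) = M1 ⊕ M2, so the key drops out. Then M2 = (M1 ⊕ M2) ⊕ M1 over the first 6 bytes.
byte 0: (98 ⊕ 14) ⊕ 63 = 8c ⊕ 63 = ef
byte 1: (de ⊕ 0d) ⊕ 6f = d3 ⊕ 6f = bc
byte 2: (b7 ⊕ b5) ⊕ 6e = 02 ⊕ 6e = 6c
byte 3: (f0 ⊕ d6) ⊕ 66 = 26 ⊕ 66 = 40
byte 4: (9c ⊕ 7e) ⊕ 69 = e2 ⊕ 69 = 8b
byte 5: (65 ⊕ 68) ⊕ 67 = 0d ⊕ 67 = 6a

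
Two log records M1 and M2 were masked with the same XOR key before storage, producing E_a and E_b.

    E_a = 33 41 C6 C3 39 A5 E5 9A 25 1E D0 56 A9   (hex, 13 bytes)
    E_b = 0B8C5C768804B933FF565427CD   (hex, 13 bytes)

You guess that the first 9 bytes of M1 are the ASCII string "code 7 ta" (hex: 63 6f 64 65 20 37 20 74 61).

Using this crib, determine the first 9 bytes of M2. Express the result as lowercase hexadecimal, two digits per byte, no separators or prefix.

5ba2fed091967cddbb

First, E_a ⊕ E_b = (M1 ⊕ K) ⊕ (M2 ⊕ K) = M1 ⊕ M2, so the key drops out. Then M2 = (M1 ⊕ M2) ⊕ M1 over the first 9 bytes.
byte 0: (33 ⊕ 0b) ⊕ 63 = 38 ⊕ 63 = 5b
byte 1: (41 ⊕ 8c) ⊕ 6f = cd ⊕ 6f = a2
byte 2: (c6 ⊕ 5c) ⊕ 64 = 9a ⊕ 64 = fe
byte 3: (c3 ⊕ 76) ⊕ 65 = b5 ⊕ 65 = d0
byte 4: (39 ⊕ 88) ⊕ 20 = b1 ⊕ 20 = 91
byte 5: (a5 ⊕ 04) ⊕ 37 = a1 ⊕ 37 = 96
byte 6: (e5 ⊕ b9) ⊕ 20 = 5c ⊕ 20 = 7c
byte 7: (9a ⊕ 33) ⊕ 74 = a9 ⊕ 74 = dd
byte 8: (25 ⊕ ff) ⊕ 61 = da ⊕ 61 = bb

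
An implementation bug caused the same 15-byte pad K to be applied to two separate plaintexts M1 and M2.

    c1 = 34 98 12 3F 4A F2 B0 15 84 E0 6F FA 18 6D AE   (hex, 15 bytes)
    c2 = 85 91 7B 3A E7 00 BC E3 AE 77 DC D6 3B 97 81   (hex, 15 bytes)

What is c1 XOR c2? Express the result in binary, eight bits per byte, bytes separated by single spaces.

10110001 00001001 01101001 00000101 10101101 11110010 00001100 11110110 00101010 10010111 10110011 00101100 00100011 11111010 00101111

c1 ⊕ c2 = (M1 ⊕ K) ⊕ (M2 ⊕ K) = M1 ⊕ M2 — the shared key cancels under XOR.
34 ⊕ 85 = b1
98 ⊕ 91 = 09
12 ⊕ 7b = 69
3f ⊕ 3a = 05
4a ⊕ e7 = ad
f2 ⊕ 00 = f2
b0 ⊕ bc = 0c
15 ⊕ e3 = f6
84 ⊕ ae = 2a
e0 ⊕ 77 = 97
6f ⊕ dc = b3
fa ⊕ d6 = 2c
18 ⊕ 3b = 23
6d ⊕ 97 = fa
ae ⊕ 81 = 2f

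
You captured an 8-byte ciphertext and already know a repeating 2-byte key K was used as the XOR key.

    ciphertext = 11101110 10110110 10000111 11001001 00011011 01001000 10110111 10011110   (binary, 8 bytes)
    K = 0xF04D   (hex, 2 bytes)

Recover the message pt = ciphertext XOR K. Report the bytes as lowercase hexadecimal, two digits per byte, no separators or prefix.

1efb7784eb0547d3

The 2-byte key repeats, so the effective keystream is f0 4d f0 4d f0 4d f0 4d.
byte 0: ee XOR f0 = 1e
byte 1: b6 XOR 4d = fb
byte 2: 87 XOR f0 = 77
byte 3: c9 XOR 4d = 84
byte 4: 1b XOR f0 = eb
byte 5: 48 XOR 4d = 05
byte 6: b7 XOR f0 = 47
byte 7: 9e XOR 4d = d3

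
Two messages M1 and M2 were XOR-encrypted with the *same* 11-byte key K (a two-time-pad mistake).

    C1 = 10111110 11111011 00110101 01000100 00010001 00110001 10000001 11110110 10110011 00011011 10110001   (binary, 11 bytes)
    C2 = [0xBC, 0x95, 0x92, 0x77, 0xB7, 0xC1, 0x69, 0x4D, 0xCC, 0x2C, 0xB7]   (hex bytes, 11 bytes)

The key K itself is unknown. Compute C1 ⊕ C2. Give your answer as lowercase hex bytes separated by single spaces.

C1 ⊕ C2 = (M1 ⊕ K) ⊕ (M2 ⊕ K) = M1 ⊕ M2 — the shared key cancels under XOR.
10111110 XOR 10111100 = 00000010
11111011 XOR 10010101 = 01101110
00110101 XOR 10010010 = 10100111
01000100 XOR 01110111 = 00110011
00010001 XOR 10110111 = 10100110
00110001 XOR 11000001 = 11110000
10000001 XOR 01101001 = 11101000
11110110 XOR 01001101 = 10111011
10110011 XOR 11001100 = 01111111
00011011 XOR 00101100 = 00110111
10110001 XOR 10110111 = 00000110

02 6e a7 33 a6 f0 e8 bb 7f 37 06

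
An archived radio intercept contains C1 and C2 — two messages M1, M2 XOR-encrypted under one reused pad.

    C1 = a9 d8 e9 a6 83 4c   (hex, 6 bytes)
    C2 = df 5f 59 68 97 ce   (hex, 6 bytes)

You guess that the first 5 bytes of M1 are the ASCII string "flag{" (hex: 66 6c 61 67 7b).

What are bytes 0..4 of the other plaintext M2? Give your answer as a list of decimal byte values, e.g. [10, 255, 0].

First, C1 ⊕ C2 = (M1 ⊕ K) ⊕ (M2 ⊕ K) = M1 ⊕ M2, so the key drops out. Then M2 = (M1 ⊕ M2) ⊕ M1 over the first 5 bytes.
byte 0: (a9 ^ df) ^ 66 = 76 ^ 66 = 10
byte 1: (d8 ^ 5f) ^ 6c = 87 ^ 6c = eb
byte 2: (e9 ^ 59) ^ 61 = b0 ^ 61 = d1
byte 3: (a6 ^ 68) ^ 67 = ce ^ 67 = a9
byte 4: (83 ^ 97) ^ 7b = 14 ^ 7b = 6f

[16, 235, 209, 169, 111]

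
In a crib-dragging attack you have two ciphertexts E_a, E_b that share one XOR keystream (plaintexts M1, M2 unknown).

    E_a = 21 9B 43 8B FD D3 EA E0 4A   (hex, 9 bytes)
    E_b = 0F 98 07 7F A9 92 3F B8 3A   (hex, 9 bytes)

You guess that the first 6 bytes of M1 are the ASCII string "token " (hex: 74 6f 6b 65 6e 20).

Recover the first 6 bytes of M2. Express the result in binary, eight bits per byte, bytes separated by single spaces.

First, E_a ⊕ E_b = (M1 ⊕ K) ⊕ (M2 ⊕ K) = M1 ⊕ M2, so the key drops out. Then M2 = (M1 ⊕ M2) ⊕ M1 over the first 6 bytes.
byte 0: (21 ^ 0f) ^ 74 = 2e ^ 74 = 5a
byte 1: (9b ^ 98) ^ 6f = 03 ^ 6f = 6c
byte 2: (43 ^ 07) ^ 6b = 44 ^ 6b = 2f
byte 3: (8b ^ 7f) ^ 65 = f4 ^ 65 = 91
byte 4: (fd ^ a9) ^ 6e = 54 ^ 6e = 3a
byte 5: (d3 ^ 92) ^ 20 = 41 ^ 20 = 61

01011010 01101100 00101111 10010001 00111010 01100001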